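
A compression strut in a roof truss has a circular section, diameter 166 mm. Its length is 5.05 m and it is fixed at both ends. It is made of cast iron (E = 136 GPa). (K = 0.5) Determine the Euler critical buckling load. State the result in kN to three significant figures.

I = πd⁴/64 = π×166⁴/64 = 3.727×10^7 mm⁴
I = 3.727×10^7 mm⁴ = 3.727×10^-5 m⁴
Effective length L_e = K·L = 0.5 × 5.05 = 2.525 m
P_cr = π²EI / L_e² = π² × 136×10⁹ × 3.727×10^-5 / 2.525² = 7.847×10^6 N

P_cr ≈ 7850 kN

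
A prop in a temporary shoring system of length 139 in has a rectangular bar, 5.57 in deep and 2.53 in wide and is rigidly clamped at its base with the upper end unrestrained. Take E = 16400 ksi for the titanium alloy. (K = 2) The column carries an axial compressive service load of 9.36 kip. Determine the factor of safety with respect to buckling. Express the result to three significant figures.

Buckling occurs about the weak axis: I_min = h·b³/12 with b = 2.53 in (the shorter side).
I_min = 5.57×2.53³/12 = 7.517 in⁴
Effective length L_e = K·L = 2 × 139 = 278.0 in
P_cr = π²EI / L_e² = π² × 16400×10³ × 7.517 / 278.0² = 1.574×10^4 lb
Factor of safety n = P_cr / P = 15.743 / 9.36 = 1.68

n ≈ 1.68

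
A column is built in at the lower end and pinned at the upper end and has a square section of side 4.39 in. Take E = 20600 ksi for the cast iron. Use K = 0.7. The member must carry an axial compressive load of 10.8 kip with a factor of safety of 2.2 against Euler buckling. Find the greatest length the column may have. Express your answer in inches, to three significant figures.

L_max ≈ 735 in

I = a⁴/12 = 4.39⁴/12 = 30.95 in⁴
Required critical load P_cr = n·P = 2.2 × 10.8 = 23.76 kip = 2.376×10^4 lb
From P_cr = π²EI/(K·L)²:  L = (1/K)·√(π²EI/P_cr) = (1/0.7)·√(π²×2.06×10^7×30.95/2.376×10^4)
L = 735 in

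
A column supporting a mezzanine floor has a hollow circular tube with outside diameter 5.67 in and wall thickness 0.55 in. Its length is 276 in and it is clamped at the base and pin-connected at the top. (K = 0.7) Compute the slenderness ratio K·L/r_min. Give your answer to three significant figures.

Inner diameter d_i = 5.67 − 2×0.55 = 4.570 in
I = π(d_o⁴ − d_i⁴)/64 = π(5.67⁴ − 4.570⁴)/64 = 29.32 in⁴
A = 8.847 in²;  r_min = √(I/A) = √(29.32/8.847) = 1.821 in
L_e = K·L = 0.7 × 276 = 193.2 in
λ = L_e / r_min = 193.20 / 1.821 = 106

λ ≈ 106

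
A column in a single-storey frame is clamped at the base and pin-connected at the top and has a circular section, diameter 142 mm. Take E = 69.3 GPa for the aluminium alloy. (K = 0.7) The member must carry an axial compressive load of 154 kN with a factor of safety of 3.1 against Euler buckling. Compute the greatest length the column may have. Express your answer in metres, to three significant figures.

L_max ≈ 7.64 m

I = πd⁴/64 = π×142⁴/64 = 1.996×10^7 mm⁴
I = 1.996×10^-5 m⁴
Required critical load P_cr = n·P = 3.1 × 154 = 477.4 kN = 4.774×10^5 N
From P_cr = π²EI/(K·L)²:  L = (1/K)·√(π²EI/P_cr) = (1/0.7)·√(π²×6.93×10^10×1.996×10^-5/4.774×10^5)
L = 7.64 m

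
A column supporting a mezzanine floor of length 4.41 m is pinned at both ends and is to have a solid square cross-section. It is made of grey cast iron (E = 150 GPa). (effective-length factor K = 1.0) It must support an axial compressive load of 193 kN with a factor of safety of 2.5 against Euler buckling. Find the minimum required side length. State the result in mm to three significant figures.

Required P_cr = n·P = 2.5 × 193 = 482.5 kN
L_e = K·L = 1 × 4.41 = 4.410 m
Required I = P_cr·L_e²/(π²E) = 4.825×10^5 × 4.410² / (π² × 1.50×10^11) = 6.338×10^-6 m⁴
I_req = 6.338×10^6 mm⁴
Solid square: I = a⁴/12  ⇒  a = (12I)^(1/4) = (12×6.338×10^6)^(1/4) = 93.4 mm

a ≈ 93.4 mm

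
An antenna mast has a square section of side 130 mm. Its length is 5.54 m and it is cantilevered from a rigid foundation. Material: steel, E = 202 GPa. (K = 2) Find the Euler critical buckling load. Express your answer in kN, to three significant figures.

I = a⁴/12 = 130⁴/12 = 2.380×10^7 mm⁴
I = 2.380×10^7 mm⁴ = 2.380×10^-5 m⁴
Effective length L_e = K·L = 2 × 5.54 = 11.08 m
P_cr = π²EI / L_e² = π² × 202×10⁹ × 2.380×10^-5 / 11.08² = 3.865×10^5 N

P_cr ≈ 387 kN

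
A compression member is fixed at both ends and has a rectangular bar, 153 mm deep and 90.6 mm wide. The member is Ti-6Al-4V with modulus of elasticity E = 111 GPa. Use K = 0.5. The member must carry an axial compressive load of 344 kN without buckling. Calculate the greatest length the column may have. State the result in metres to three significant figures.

L_max ≈ 11.0 m

Buckling occurs about the weak axis: I_min = h·b³/12 with b = 90.6 mm (the shorter side).
I_min = 153×90.6³/12 = 9.482×10^6 mm⁴
I = 9.482×10^-6 m⁴
At the buckling limit P_cr = P = 3.440×10^5 N
From P_cr = π²EI/(K·L)²:  L = (1/K)·√(π²EI/P_cr) = (1/0.5)·√(π²×1.11×10^11×9.482×10^-6/3.440×10^5)
L = 11.0 m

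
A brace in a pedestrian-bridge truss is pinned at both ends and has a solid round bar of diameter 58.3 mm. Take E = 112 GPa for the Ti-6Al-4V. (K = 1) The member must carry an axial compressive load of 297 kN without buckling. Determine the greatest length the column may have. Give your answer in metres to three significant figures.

L_max ≈ 1.45 m

I = πd⁴/64 = π×58.3⁴/64 = 5.671×10^5 mm⁴
I = 5.671×10^-7 m⁴
At the buckling limit P_cr = P = 2.970×10^5 N
From P_cr = π²EI/(K·L)²:  L = (1/K)·√(π²EI/P_cr) = (1/1)·√(π²×1.12×10^11×5.671×10^-7/2.970×10^5)
L = 1.45 m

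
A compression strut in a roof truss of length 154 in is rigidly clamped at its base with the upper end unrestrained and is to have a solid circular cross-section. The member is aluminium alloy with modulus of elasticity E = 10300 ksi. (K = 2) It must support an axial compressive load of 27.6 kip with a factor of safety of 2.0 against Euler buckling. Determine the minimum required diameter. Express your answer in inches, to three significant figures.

Required P_cr = n·P = 2.0 × 27.6 = 55.20 kip
L_e = K·L = 2 × 154 = 308.0 in
Required I = P_cr·L_e²/(π²E) = 5.520×10^4 × 308.0² / (π² × 1.03×10^7) = 51.51 in⁴
Solid circle: I = πd⁴/64  ⇒  d = (64I/π)^(1/4) = (64×51.51/π)^(1/4) = 5.69 in

d ≈ 5.69 in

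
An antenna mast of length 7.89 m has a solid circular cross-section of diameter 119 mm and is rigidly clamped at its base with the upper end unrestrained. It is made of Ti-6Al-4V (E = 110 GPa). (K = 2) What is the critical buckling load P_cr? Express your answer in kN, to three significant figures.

P_cr ≈ 42.9 kN

I = πd⁴/64 = π×119⁴/64 = 9.844×10^6 mm⁴
I = 9.844×10^6 mm⁴ = 9.844×10^-6 m⁴
Effective length L_e = K·L = 2 × 7.89 = 15.78 m
P_cr = π²EI / L_e² = π² × 110×10⁹ × 9.844×10^-6 / 15.78² = 4.292×10^4 N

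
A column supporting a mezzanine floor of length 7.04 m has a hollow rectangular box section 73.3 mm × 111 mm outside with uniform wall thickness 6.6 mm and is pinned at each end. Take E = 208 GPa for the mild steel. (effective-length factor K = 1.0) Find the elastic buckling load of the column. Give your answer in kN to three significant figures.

P_cr ≈ 77.6 kN

Inner dimensions: h_i = 111 − 2×6.6 = 97.80 mm, b_i = 73.3 − 2×6.6 = 60.10 mm
Weak-axis I_min = (h_o·b_o³ − h_i·b_i³)/12 with b_o = 73.3, b_i = 60.10 mm (shorter outer/inner sides).
I_min = (111×73.3³ − 97.80×60.10³)/12 = 1.874×10^6 mm⁴
I = 1.874×10^6 mm⁴ = 1.874×10^-6 m⁴
Effective length L_e = K·L = 1 × 7.04 = 7.040 m
P_cr = π²EI / L_e² = π² × 208×10⁹ × 1.874×10^-6 / 7.040² = 7.761×10^4 N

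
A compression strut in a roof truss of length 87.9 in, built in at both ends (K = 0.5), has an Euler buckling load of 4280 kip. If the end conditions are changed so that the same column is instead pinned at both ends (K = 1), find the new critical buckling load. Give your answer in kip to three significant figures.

P_cr ≈ 1070 kip

P_cr ∝ 1/K², so P_cr,new = P_cr,old × (K_old/K_new)² = 4280 × (0.5/1)²
= 4280 × 0.2500 = 1070 kip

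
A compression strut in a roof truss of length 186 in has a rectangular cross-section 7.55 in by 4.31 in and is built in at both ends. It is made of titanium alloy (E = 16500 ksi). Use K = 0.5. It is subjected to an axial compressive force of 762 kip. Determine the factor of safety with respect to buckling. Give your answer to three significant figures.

n ≈ 1.24

Buckling occurs about the weak axis: I_min = h·b³/12 with b = 4.31 in (the shorter side).
I_min = 7.55×4.31³/12 = 50.37 in⁴
Effective length L_e = K·L = 0.5 × 186 = 93.00 in
P_cr = π²EI / L_e² = π² × 16500×10³ × 50.37 / 93.00² = 9.485×10^5 lb
Factor of safety n = P_cr / P = 948.45 / 762 = 1.24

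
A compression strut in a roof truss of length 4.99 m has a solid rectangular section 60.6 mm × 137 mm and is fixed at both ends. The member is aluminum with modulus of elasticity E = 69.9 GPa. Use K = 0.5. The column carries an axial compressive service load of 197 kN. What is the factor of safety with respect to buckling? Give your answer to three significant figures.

Buckling occurs about the weak axis: I_min = h·b³/12 with b = 60.6 mm (the shorter side).
I_min = 137×60.6³/12 = 2.541×10^6 mm⁴
I = 2.541×10^6 mm⁴ = 2.541×10^-6 m⁴
Effective length L_e = K·L = 0.5 × 4.99 = 2.495 m
P_cr = π²EI / L_e² = π² × 69.9×10⁹ × 2.541×10^-6 / 2.495² = 2.816×10^5 N
Factor of safety n = P_cr / P = 281.57 / 197 = 1.43

n ≈ 1.43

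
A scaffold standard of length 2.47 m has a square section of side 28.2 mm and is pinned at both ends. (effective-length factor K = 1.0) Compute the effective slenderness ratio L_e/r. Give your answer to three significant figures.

λ ≈ 303

I = a⁴/12 = 28.2⁴/12 = 5.270×10^4 mm⁴
A = 795.2 mm²;  r_min = √(I/A) = √(5.270×10^4/795.2) = 8.141 mm
L_e = K·L = 1 × 2.47 m = 2.470 m = 2470.0 mm
λ = L_e / r_min = 2470.0 / 8.141 = 303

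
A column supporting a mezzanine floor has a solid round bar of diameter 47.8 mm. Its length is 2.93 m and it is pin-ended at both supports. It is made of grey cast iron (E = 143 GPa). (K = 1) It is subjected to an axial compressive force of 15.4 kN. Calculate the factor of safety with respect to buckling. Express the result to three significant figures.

I = πd⁴/64 = π×47.8⁴/64 = 2.563×10^5 mm⁴
I = 2.563×10^5 mm⁴ = 2.563×10^-7 m⁴
Effective length L_e = K·L = 1 × 2.93 = 2.930 m
P_cr = π²EI / L_e² = π² × 143×10⁹ × 2.563×10^-7 / 2.930² = 4.213×10^4 N
Factor of safety n = P_cr / P = 42.129 / 15.4 = 2.74

n ≈ 2.74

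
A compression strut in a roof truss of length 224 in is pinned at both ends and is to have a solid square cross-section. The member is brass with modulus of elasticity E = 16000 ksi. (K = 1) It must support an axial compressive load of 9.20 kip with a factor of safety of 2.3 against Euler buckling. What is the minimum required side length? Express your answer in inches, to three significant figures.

Required P_cr = n·P = 2.3 × 9.20 = 21.16 kip
L_e = K·L = 1 × 224 = 224.0 in
Required I = P_cr·L_e²/(π²E) = 2.116×10^4 × 224.0² / (π² × 1.60×10^7) = 6.723 in⁴
Solid square: I = a⁴/12  ⇒  a = (12I)^(1/4) = (12×6.723)^(1/4) = 3.00 in

a ≈ 3.00 in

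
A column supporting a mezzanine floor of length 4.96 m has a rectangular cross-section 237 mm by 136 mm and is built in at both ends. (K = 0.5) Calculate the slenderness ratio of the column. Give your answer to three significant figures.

For a rectangle r_min = b/√12 = 136/√12 = 39.26 mm
L_e = K·L = 0.5 × 4.96 m = 2.480 m = 2480.0 mm
λ = L_e / r_min = 2480.0 / 39.26 = 63.2

λ ≈ 63.2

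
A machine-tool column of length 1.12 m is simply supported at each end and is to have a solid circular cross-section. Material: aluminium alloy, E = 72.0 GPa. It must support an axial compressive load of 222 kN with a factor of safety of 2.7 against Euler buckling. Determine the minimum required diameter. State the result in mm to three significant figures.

d ≈ 68.1 mm

Required P_cr = n·P = 2.7 × 222 = 599.4 kN
L_e = K·L = 1 × 1.12 = 1.120 m
Required I = P_cr·L_e²/(π²E) = 5.994×10^5 × 1.120² / (π² × 7.20×10^10) = 1.058×10^-6 m⁴
I_req = 1.058×10^6 mm⁴
Solid circle: I = πd⁴/64  ⇒  d = (64I/π)^(1/4) = (64×1.058×10^6/π)^(1/4) = 68.1 mm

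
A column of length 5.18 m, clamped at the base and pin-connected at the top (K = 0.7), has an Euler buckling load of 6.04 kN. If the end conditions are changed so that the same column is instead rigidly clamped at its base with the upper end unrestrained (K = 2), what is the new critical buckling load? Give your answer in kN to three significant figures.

P_cr ∝ 1/K², so P_cr,new = P_cr,old × (K_old/K_new)² = 6.04 × (0.7/2)²
= 6.04 × 0.1225 = 0.740 kN

P_cr ≈ 0.740 kN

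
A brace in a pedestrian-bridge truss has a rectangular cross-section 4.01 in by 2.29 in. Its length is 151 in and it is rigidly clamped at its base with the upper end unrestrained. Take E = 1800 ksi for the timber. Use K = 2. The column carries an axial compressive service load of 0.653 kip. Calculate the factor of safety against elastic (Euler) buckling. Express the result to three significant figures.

Buckling occurs about the weak axis: I_min = h·b³/12 with b = 2.29 in (the shorter side).
I_min = 4.01×2.29³/12 = 4.013 in⁴
Effective length L_e = K·L = 2 × 151 = 302.0 in
P_cr = π²EI / L_e² = π² × 1800×10³ × 4.013 / 302.0² = 781.7 lb
Factor of safety n = P_cr / P = 0.78168 / 0.653 = 1.20

n ≈ 1.20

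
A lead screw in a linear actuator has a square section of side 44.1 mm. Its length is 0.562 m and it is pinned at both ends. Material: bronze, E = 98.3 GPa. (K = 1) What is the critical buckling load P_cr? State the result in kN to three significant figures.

P_cr ≈ 968 kN

I = a⁴/12 = 44.1⁴/12 = 3.152×10^5 mm⁴
I = 3.152×10^5 mm⁴ = 3.152×10^-7 m⁴
Effective length L_e = K·L = 1 × 0.562 = 0.5620 m
P_cr = π²EI / L_e² = π² × 98.3×10⁹ × 3.152×10^-7 / 0.5620² = 9.682×10^5 N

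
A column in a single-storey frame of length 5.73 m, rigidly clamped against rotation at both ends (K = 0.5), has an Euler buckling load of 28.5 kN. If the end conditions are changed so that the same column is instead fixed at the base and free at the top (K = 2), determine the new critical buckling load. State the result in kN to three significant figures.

P_cr ≈ 1.78 kN

P_cr ∝ 1/K², so P_cr,new = P_cr,old × (K_old/K_new)² = 28.5 × (0.5/2)²
= 28.5 × 0.06250 = 1.78 kN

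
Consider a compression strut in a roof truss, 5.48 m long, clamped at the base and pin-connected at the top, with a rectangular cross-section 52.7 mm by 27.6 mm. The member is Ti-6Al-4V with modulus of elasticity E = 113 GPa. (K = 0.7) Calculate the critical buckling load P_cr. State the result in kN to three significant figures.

Buckling occurs about the weak axis: I_min = h·b³/12 with b = 27.6 mm (the shorter side).
I_min = 52.7×27.6³/12 = 9.233×10^4 mm⁴
I = 9.233×10^4 mm⁴ = 9.233×10^-8 m⁴
Effective length L_e = K·L = 0.7 × 5.48 = 3.836 m
P_cr = π²EI / L_e² = π² × 113×10⁹ × 9.233×10^-8 / 3.836² = 6.998×10^3 N

P_cr ≈ 7.00 kN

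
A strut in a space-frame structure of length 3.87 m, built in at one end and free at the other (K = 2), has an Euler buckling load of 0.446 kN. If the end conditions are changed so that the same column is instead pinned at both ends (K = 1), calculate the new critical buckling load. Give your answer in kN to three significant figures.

P_cr ∝ 1/K², so P_cr,new = P_cr,old × (K_old/K_new)² = 0.446 × (2/1)²
= 0.446 × 4.000 = 1.78 kN

P_cr ≈ 1.78 kN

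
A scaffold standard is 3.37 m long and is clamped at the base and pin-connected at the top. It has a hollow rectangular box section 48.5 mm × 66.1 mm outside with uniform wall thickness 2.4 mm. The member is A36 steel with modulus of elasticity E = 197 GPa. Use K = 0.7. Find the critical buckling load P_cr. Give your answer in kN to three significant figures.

Inner dimensions: h_i = 66.1 − 2×2.4 = 61.30 mm, b_i = 48.5 − 2×2.4 = 43.70 mm
Weak-axis I_min = (h_o·b_o³ − h_i·b_i³)/12 with b_o = 48.5, b_i = 43.70 mm (shorter outer/inner sides).
I_min = (66.1×48.5³ − 61.30×43.70³)/12 = 2.021×10^5 mm⁴
I = 2.021×10^5 mm⁴ = 2.021×10^-7 m⁴
Effective length L_e = K·L = 0.7 × 3.37 = 2.359 m
P_cr = π²EI / L_e² = π² × 197×10⁹ × 2.021×10^-7 / 2.359² = 7.061×10^4 N

P_cr ≈ 70.6 kN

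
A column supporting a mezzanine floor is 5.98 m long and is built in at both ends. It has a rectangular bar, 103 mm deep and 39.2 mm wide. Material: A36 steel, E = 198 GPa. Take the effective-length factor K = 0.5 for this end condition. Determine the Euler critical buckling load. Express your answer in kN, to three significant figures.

Buckling occurs about the weak axis: I_min = h·b³/12 with b = 39.2 mm (the shorter side).
I_min = 103×39.2³/12 = 5.170×10^5 mm⁴
I = 5.170×10^5 mm⁴ = 5.170×10^-7 m⁴
Effective length L_e = K·L = 0.5 × 5.98 = 2.990 m
P_cr = π²EI / L_e² = π² × 198×10⁹ × 5.170×10^-7 / 2.990² = 1.130×10^5 N

P_cr ≈ 113 kN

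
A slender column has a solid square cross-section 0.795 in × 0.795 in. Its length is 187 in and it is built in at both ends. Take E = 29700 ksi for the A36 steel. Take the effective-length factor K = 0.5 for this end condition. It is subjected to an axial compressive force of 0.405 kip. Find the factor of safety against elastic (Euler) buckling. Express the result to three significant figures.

I = a⁴/12 = 0.795⁴/12 = 3.329×10^-2 in⁴
Effective length L_e = K·L = 0.5 × 187 = 93.50 in
P_cr = π²EI / L_e² = π² × 29700×10³ × 3.329×10^-2 / 93.50² = 1.116×10^3 lb
Factor of safety n = P_cr / P = 1.1161 / 0.405 = 2.76

n ≈ 2.76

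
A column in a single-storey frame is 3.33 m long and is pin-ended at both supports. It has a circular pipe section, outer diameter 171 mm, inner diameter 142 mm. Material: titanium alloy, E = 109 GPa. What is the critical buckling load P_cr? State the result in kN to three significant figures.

P_cr ≈ 2140 kN

d_o = 171 mm, d_i = 142 mm
I = π(d_o⁴ − d_i⁴)/64 = π(171⁴ − 142.0⁴)/64 = 2.201×10^7 mm⁴
I = 2.201×10^7 mm⁴ = 2.201×10^-5 m⁴
Effective length L_e = K·L = 1 × 3.33 = 3.330 m
P_cr = π²EI / L_e² = π² × 109×10⁹ × 2.201×10^-5 / 3.330² = 2.136×10^6 N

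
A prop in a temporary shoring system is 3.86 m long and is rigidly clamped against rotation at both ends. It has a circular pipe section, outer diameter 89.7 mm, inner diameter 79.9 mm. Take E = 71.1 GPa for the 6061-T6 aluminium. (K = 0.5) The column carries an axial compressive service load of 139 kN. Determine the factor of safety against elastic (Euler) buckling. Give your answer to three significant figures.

n ≈ 1.60

d_o = 89.7 mm, d_i = 79.9 mm
I = π(d_o⁴ − d_i⁴)/64 = π(89.7⁴ − 79.90⁴)/64 = 1.177×10^6 mm⁴
I = 1.177×10^6 mm⁴ = 1.177×10^-6 m⁴
Effective length L_e = K·L = 0.5 × 3.86 = 1.930 m
P_cr = π²EI / L_e² = π² × 71.1×10⁹ × 1.177×10^-6 / 1.930² = 2.218×10^5 N
Factor of safety n = P_cr / P = 221.79 / 139 = 1.60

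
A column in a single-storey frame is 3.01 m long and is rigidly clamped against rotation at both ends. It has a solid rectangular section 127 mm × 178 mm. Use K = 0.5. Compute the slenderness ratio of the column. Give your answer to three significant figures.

λ ≈ 41.1

Buckling occurs about the weak axis: I_min = h·b³/12 with b = 127 mm (the shorter side).
I_min = 178×127³/12 = 3.038×10^7 mm⁴
A = 2.261×10^4 mm²;  r_min = √(I/A) = √(3.038×10^7/2.261×10^4) = 36.66 mm
L_e = K·L = 0.5 × 3.01 m = 1.505 m = 1505.0 mm
λ = L_e / r_min = 1505.0 / 36.66 = 41.1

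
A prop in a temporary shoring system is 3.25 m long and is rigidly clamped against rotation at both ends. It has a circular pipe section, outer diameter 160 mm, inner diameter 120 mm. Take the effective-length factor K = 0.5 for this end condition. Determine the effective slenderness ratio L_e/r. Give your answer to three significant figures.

d_o = 160 mm, d_i = 120 mm
I = π(d_o⁴ − d_i⁴)/64 = π(160⁴ − 120.0⁴)/64 = 2.199×10^7 mm⁴
A = 8.796×10^3 mm²;  r_min = √(I/A) = √(2.199×10^7/8.796×10^3) = 50.00 mm
L_e = K·L = 0.5 × 3.25 m = 1.625 m = 1625.0 mm
λ = L_e / r_min = 1625.0 / 50.00 = 32.5

λ ≈ 32.5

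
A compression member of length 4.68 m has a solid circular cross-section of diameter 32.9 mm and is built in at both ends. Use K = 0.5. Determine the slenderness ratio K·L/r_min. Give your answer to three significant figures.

For a solid circle r = d/4 = 32.9/4 = 8.225 mm
L_e = K·L = 0.5 × 4.68 m = 2.340 m = 2340.0 mm
λ = L_e / r_min = 2340.0 / 8.225 = 284

λ ≈ 284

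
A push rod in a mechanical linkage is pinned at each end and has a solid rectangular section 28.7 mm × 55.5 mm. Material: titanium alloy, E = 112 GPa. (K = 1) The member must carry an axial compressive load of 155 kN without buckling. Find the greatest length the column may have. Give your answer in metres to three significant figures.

L_max ≈ 0.883 m

Buckling occurs about the weak axis: I_min = h·b³/12 with b = 28.7 mm (the shorter side).
I_min = 55.5×28.7³/12 = 1.093×10^5 mm⁴
I = 1.093×10^-7 m⁴
At the buckling limit P_cr = P = 1.550×10^5 N
From P_cr = π²EI/(K·L)²:  L = (1/K)·√(π²EI/P_cr) = (1/1)·√(π²×1.12×10^11×1.093×10^-7/1.550×10^5)
L = 0.883 m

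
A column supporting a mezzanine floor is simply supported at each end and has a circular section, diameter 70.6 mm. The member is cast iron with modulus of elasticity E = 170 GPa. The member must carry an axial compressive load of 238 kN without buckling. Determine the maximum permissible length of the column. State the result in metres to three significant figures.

I = πd⁴/64 = π×70.6⁴/64 = 1.220×10^6 mm⁴
I = 1.220×10^-6 m⁴
At the buckling limit P_cr = P = 2.380×10^5 N
From P_cr = π²EI/(K·L)²:  L = (1/K)·√(π²EI/P_cr) = (1/1)·√(π²×1.70×10^11×1.220×10^-6/2.380×10^5)
L = 2.93 m

L_max ≈ 2.93 m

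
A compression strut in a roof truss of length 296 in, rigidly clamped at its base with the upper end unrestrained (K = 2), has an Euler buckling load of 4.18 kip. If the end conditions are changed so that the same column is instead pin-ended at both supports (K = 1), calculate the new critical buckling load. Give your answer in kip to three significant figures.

P_cr ∝ 1/K², so P_cr,new = P_cr,old × (K_old/K_new)² = 4.18 × (2/1)²
= 4.18 × 4.000 = 16.7 kip

P_cr ≈ 16.7 kip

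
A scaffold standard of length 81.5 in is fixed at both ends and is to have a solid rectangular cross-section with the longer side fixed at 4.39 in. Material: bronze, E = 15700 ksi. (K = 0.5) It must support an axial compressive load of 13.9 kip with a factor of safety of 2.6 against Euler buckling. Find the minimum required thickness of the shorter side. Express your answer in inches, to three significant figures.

Required P_cr = n·P = 2.6 × 13.9 = 36.14 kip
L_e = K·L = 0.5 × 81.5 = 40.75 in
Required I = P_cr·L_e²/(π²E) = 3.614×10^4 × 40.75² / (π² × 1.57×10^7) = 0.3873 in⁴
Rectangle, weak axis: I_min = h·b³/12 with h = 4.39 in fixed  ⇒  b = (12I/h)^(1/3) = 1.02 in

b ≈ 1.02 in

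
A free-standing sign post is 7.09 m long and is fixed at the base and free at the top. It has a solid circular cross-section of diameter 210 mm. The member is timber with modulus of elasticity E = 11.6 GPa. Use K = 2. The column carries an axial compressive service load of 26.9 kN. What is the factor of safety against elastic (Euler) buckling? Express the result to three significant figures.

n ≈ 2.02

I = πd⁴/64 = π×210⁴/64 = 9.547×10^7 mm⁴
I = 9.547×10^7 mm⁴ = 9.547×10^-5 m⁴
Effective length L_e = K·L = 2 × 7.09 = 14.18 m
P_cr = π²EI / L_e² = π² × 11.6×10⁹ × 9.547×10^-5 / 14.18² = 5.436×10^4 N
Factor of safety n = P_cr / P = 54.357 / 26.9 = 2.02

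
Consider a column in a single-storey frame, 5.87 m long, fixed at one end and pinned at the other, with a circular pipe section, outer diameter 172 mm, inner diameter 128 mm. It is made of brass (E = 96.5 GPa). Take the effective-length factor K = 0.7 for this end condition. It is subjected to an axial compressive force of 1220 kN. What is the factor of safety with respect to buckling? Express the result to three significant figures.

d_o = 172 mm, d_i = 128 mm
I = π(d_o⁴ − d_i⁴)/64 = π(172⁴ − 128.0⁴)/64 = 2.979×10^7 mm⁴
I = 2.979×10^7 mm⁴ = 2.979×10^-5 m⁴
Effective length L_e = K·L = 0.7 × 5.87 = 4.109 m
P_cr = π²EI / L_e² = π² × 96.5×10⁹ × 2.979×10^-5 / 4.109² = 1.680×10^6 N
Factor of safety n = P_cr / P = 1680.2 / 1220 = 1.38

n ≈ 1.38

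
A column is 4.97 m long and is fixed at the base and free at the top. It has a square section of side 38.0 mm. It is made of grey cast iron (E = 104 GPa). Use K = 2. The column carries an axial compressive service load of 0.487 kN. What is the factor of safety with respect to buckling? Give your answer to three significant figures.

I = a⁴/12 = 38.0⁴/12 = 1.738×10^5 mm⁴
I = 1.738×10^5 mm⁴ = 1.738×10^-7 m⁴
Effective length L_e = K·L = 2 × 4.97 = 9.940 m
P_cr = π²EI / L_e² = π² × 104×10⁹ × 1.738×10^-7 / 9.940² = 1.805×10^3 N
Factor of safety n = P_cr / P = 1.8052 / 0.487 = 3.71

n ≈ 3.71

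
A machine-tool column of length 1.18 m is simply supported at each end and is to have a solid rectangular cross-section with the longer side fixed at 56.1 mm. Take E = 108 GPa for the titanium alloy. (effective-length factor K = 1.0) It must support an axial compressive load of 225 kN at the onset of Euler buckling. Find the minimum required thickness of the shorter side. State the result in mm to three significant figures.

b ≈ 39.8 mm

L_e = K·L = 1 × 1.18 = 1.180 m
Required I = P_cr·L_e²/(π²E) = 2.250×10^5 × 1.180² / (π² × 1.08×10^11) = 2.939×10^-7 m⁴
I_req = 2.939×10^5 mm⁴
Rectangle, weak axis: I_min = h·b³/12 with h = 56.1 mm fixed  ⇒  b = (12I/h)^(1/3) = 39.8 mm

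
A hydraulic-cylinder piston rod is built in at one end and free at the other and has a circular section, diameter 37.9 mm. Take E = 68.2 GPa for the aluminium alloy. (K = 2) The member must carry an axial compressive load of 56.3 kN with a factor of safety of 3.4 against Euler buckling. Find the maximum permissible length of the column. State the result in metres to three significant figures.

L_max ≈ 0.298 m

I = πd⁴/64 = π×37.9⁴/64 = 1.013×10^5 mm⁴
I = 1.013×10^-7 m⁴
Required critical load P_cr = n·P = 3.4 × 56.3 = 191.4 kN = 1.914×10^5 N
From P_cr = π²EI/(K·L)²:  L = (1/K)·√(π²EI/P_cr) = (1/2)·√(π²×6.82×10^10×1.013×10^-7/1.914×10^5)
L = 0.298 m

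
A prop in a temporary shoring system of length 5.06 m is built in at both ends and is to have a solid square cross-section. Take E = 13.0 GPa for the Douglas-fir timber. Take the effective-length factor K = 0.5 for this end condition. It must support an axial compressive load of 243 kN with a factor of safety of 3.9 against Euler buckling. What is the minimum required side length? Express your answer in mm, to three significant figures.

Required P_cr = n·P = 3.9 × 243 = 947.7 kN
L_e = K·L = 0.5 × 5.06 = 2.530 m
Required I = P_cr·L_e²/(π²E) = 9.477×10^5 × 2.530² / (π² × 1.30×10^10) = 4.728×10^-5 m⁴
I_req = 4.728×10^7 mm⁴
Solid square: I = a⁴/12  ⇒  a = (12I)^(1/4) = (12×4.728×10^7)^(1/4) = 154 mm

a ≈ 154 mm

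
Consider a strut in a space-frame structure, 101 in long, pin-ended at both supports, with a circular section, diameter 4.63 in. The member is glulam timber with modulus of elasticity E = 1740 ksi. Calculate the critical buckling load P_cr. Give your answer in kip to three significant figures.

I = πd⁴/64 = π×4.63⁴/64 = 22.56 in⁴
Effective length L_e = K·L = 1 × 101 = 101.0 in
P_cr = π²EI / L_e² = π² × 1740×10³ × 22.56 / 101.0² = 3.798×10^4 lb

P_cr ≈ 38.0 kip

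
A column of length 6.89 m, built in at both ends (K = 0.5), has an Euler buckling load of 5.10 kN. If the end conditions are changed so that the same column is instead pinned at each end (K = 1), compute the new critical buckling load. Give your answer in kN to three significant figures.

P_cr ∝ 1/K², so P_cr,new = P_cr,old × (K_old/K_new)² = 5.10 × (0.5/1)²
= 5.10 × 0.2500 = 1.27 kN

P_cr ≈ 1.27 kN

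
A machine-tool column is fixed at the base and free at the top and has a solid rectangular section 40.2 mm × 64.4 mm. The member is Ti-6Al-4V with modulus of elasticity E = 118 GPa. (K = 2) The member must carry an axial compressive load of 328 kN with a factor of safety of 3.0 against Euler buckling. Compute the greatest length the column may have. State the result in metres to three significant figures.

L_max ≈ 0.321 m

Buckling occurs about the weak axis: I_min = h·b³/12 with b = 40.2 mm (the shorter side).
I_min = 64.4×40.2³/12 = 3.486×10^5 mm⁴
I = 3.486×10^-7 m⁴
Required critical load P_cr = n·P = 3.0 × 328 = 984.0 kN = 9.840×10^5 N
From P_cr = π²EI/(K·L)²:  L = (1/K)·√(π²EI/P_cr) = (1/2)·√(π²×1.18×10^11×3.486×10^-7/9.840×10^5)
L = 0.321 m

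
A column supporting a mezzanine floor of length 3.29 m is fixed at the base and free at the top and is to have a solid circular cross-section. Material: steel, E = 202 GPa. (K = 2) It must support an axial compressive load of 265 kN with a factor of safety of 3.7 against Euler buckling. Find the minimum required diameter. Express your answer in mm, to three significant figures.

Required P_cr = n·P = 3.7 × 265 = 980.5 kN
L_e = K·L = 2 × 3.29 = 6.580 m
Required I = P_cr·L_e²/(π²E) = 9.805×10^5 × 6.580² / (π² × 2.02×10^11) = 2.129×10^-5 m⁴
I_req = 2.129×10^7 mm⁴
Solid circle: I = πd⁴/64  ⇒  d = (64I/π)^(1/4) = (64×2.129×10^7/π)^(1/4) = 144 mm

d ≈ 144 mm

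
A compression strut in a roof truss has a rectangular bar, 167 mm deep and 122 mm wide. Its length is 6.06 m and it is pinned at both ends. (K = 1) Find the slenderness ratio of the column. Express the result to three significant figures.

λ ≈ 172

Buckling occurs about the weak axis: I_min = h·b³/12 with b = 122 mm (the shorter side).
I_min = 167×122³/12 = 2.527×10^7 mm⁴
A = 2.037×10^4 mm²;  r_min = √(I/A) = √(2.527×10^7/2.037×10^4) = 35.22 mm
L_e = K·L = 1 × 6.06 m = 6.060 m = 6060.0 mm
λ = L_e / r_min = 6060.0 / 35.22 = 172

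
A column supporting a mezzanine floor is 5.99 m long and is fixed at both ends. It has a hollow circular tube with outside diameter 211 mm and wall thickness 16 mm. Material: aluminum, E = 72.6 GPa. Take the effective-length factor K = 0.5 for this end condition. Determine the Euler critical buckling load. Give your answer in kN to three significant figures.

Inner diameter d_i = 211 − 2×16 = 179.0 mm
I = π(d_o⁴ − d_i⁴)/64 = π(211⁴ − 179.0⁴)/64 = 4.690×10^7 mm⁴
I = 4.690×10^7 mm⁴ = 4.690×10^-5 m⁴
Effective length L_e = K·L = 0.5 × 5.99 = 2.995 m
P_cr = π²EI / L_e² = π² × 72.6×10⁹ × 4.690×10^-5 / 2.995² = 3.747×10^6 N

P_cr ≈ 3750 kN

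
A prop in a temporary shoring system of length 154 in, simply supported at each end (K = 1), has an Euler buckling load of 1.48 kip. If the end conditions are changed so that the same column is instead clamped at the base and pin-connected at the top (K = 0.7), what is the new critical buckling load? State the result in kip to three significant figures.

P_cr ∝ 1/K², so P_cr,new = P_cr,old × (K_old/K_new)² = 1.48 × (1/0.7)²
= 1.48 × 2.041 = 3.02 kip

P_cr ≈ 3.02 kip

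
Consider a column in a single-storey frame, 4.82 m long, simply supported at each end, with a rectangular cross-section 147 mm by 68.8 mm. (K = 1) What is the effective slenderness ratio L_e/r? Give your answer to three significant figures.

λ ≈ 243

For a rectangle r_min = b/√12 = 68.8/√12 = 19.86 mm
L_e = K·L = 1 × 4.82 m = 4.820 m = 4820.0 mm
λ = L_e / r_min = 4820.0 / 19.86 = 243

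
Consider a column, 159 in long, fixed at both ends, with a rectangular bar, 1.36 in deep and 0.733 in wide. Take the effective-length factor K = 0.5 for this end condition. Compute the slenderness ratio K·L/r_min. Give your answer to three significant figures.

Buckling occurs about the weak axis: I_min = h·b³/12 with b = 0.733 in (the shorter side).
I_min = 1.36×0.733³/12 = 4.463×10^-2 in⁴
A = 0.9969 in²;  r_min = √(I/A) = √(4.463×10^-2/0.9969) = 0.2116 in
L_e = K·L = 0.5 × 159 = 79.50 in
λ = L_e / r_min = 79.500 / 0.2116 = 376

λ ≈ 376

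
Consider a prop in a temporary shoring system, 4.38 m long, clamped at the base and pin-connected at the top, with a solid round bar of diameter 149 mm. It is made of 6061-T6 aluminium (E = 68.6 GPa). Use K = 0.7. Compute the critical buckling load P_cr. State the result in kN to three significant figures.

P_cr ≈ 1740 kN

I = πd⁴/64 = π×149⁴/64 = 2.419×10^7 mm⁴
I = 2.419×10^7 mm⁴ = 2.419×10^-5 m⁴
Effective length L_e = K·L = 0.7 × 4.38 = 3.066 m
P_cr = π²EI / L_e² = π² × 68.6×10⁹ × 2.419×10^-5 / 3.066² = 1.743×10^6 N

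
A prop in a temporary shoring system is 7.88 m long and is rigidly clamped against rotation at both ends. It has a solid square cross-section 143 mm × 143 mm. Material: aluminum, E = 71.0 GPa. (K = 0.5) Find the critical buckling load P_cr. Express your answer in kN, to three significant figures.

P_cr ≈ 1570 kN

I = a⁴/12 = 143⁴/12 = 3.485×10^7 mm⁴
I = 3.485×10^7 mm⁴ = 3.485×10^-5 m⁴
Effective length L_e = K·L = 0.5 × 7.88 = 3.940 m
P_cr = π²EI / L_e² = π² × 71.0×10⁹ × 3.485×10^-5 / 3.940² = 1.573×10^6 N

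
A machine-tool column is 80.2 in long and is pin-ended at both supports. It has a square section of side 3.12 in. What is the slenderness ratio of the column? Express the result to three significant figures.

For a square r = a/√12 = 3.12/√12 = 0.9007 in
L_e = K·L = 1 × 80.2 = 80.20 in
λ = L_e / r_min = 80.200 / 0.9007 = 89.0

λ ≈ 89.0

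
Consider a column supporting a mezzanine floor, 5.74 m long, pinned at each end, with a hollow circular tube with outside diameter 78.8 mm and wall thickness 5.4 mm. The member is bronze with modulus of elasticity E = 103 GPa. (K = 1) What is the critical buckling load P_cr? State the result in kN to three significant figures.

Inner diameter d_i = 78.8 − 2×5.4 = 68.00 mm
I = π(d_o⁴ − d_i⁴)/64 = π(78.8⁴ − 68.00⁴)/64 = 8.431×10^5 mm⁴
I = 8.431×10^5 mm⁴ = 8.431×10^-7 m⁴
Effective length L_e = K·L = 1 × 5.74 = 5.740 m
P_cr = π²EI / L_e² = π² × 103×10⁹ × 8.431×10^-7 / 5.740² = 2.601×10^4 N

P_cr ≈ 26.0 kN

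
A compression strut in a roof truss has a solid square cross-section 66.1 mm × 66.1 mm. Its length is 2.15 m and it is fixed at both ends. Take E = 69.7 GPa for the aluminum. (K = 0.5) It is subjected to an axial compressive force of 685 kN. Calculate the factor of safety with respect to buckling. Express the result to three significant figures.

I = a⁴/12 = 66.1⁴/12 = 1.591×10^6 mm⁴
I = 1.591×10^6 mm⁴ = 1.591×10^-6 m⁴
Effective length L_e = K·L = 0.5 × 2.15 = 1.075 m
P_cr = π²EI / L_e² = π² × 69.7×10⁹ × 1.591×10^-6 / 1.075² = 9.470×10^5 N
Factor of safety n = P_cr / P = 946.98 / 685 = 1.38

n ≈ 1.38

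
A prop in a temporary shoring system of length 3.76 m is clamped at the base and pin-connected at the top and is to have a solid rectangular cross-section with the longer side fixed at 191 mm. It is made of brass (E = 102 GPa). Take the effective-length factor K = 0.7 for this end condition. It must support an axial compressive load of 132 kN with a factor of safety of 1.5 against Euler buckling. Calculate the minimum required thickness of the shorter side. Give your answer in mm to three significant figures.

b ≈ 44.1 mm

Required P_cr = n·P = 1.5 × 132 = 198.0 kN
L_e = K·L = 0.7 × 3.76 = 2.632 m
Required I = P_cr·L_e²/(π²E) = 1.980×10^5 × 2.632² / (π² × 1.02×10^11) = 1.363×10^-6 m⁴
I_req = 1.363×10^6 mm⁴
Rectangle, weak axis: I_min = h·b³/12 with h = 191 mm fixed  ⇒  b = (12I/h)^(1/3) = 44.1 mm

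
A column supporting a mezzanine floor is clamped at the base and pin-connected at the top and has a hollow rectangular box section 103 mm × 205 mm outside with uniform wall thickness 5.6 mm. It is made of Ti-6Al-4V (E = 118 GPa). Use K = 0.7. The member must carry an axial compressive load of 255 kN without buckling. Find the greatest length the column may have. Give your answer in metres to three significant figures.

L_max ≈ 7.59 m

Inner dimensions: h_i = 205 − 2×5.6 = 193.8 mm, b_i = 103 − 2×5.6 = 91.80 mm
Weak-axis I_min = (h_o·b_o³ − h_i·b_i³)/12 with b_o = 103, b_i = 91.80 mm (shorter outer/inner sides).
I_min = (205×103³ − 193.8×91.80³)/12 = 6.173×10^6 mm⁴
I = 6.173×10^-6 m⁴
At the buckling limit P_cr = P = 2.550×10^5 N
From P_cr = π²EI/(K·L)²:  L = (1/K)·√(π²EI/P_cr) = (1/0.7)·√(π²×1.18×10^11×6.173×10^-6/2.550×10^5)
L = 7.59 m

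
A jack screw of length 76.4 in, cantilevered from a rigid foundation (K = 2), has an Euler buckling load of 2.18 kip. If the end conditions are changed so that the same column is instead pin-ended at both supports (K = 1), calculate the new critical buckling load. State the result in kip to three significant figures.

P_cr ≈ 8.72 kip

P_cr ∝ 1/K², so P_cr,new = P_cr,old × (K_old/K_new)² = 2.18 × (2/1)²
= 2.18 × 4.000 = 8.72 kip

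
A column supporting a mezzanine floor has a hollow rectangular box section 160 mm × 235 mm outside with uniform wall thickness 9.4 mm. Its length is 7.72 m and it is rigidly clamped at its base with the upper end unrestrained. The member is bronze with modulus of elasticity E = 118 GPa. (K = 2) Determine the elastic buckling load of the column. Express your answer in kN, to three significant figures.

Inner dimensions: h_i = 235 − 2×9.4 = 216.2 mm, b_i = 160 − 2×9.4 = 141.2 mm
Weak-axis I_min = (h_o·b_o³ − h_i·b_i³)/12 with b_o = 160, b_i = 141.2 mm (shorter outer/inner sides).
I_min = (235×160³ − 216.2×141.2³)/12 = 2.949×10^7 mm⁴
I = 2.949×10^7 mm⁴ = 2.949×10^-5 m⁴
Effective length L_e = K·L = 2 × 7.72 = 15.44 m
P_cr = π²EI / L_e² = π² × 118×10⁹ × 2.949×10^-5 / 15.44² = 1.441×10^5 N

P_cr ≈ 144 kN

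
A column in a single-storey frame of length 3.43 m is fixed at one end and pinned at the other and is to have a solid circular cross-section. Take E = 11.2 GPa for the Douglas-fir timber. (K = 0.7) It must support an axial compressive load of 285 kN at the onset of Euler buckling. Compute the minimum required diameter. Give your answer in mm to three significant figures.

L_e = K·L = 0.7 × 3.43 = 2.401 m
Required I = P_cr·L_e²/(π²E) = 2.850×10^5 × 2.401² / (π² × 1.12×10^10) = 1.486×10^-5 m⁴
I_req = 1.486×10^7 mm⁴
Solid circle: I = πd⁴/64  ⇒  d = (64I/π)^(1/4) = (64×1.486×10^7/π)^(1/4) = 132 mm

d ≈ 132 mm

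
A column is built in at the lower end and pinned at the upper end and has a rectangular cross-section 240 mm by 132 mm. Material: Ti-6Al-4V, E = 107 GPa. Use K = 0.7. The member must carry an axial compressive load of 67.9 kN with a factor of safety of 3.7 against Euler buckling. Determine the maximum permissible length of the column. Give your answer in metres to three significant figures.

Buckling occurs about the weak axis: I_min = h·b³/12 with b = 132 mm (the shorter side).
I_min = 240×132³/12 = 4.600×10^7 mm⁴
I = 4.600×10^-5 m⁴
Required critical load P_cr = n·P = 3.7 × 67.9 = 251.2 kN = 2.512×10^5 N
From P_cr = π²EI/(K·L)²:  L = (1/K)·√(π²EI/P_cr) = (1/0.7)·√(π²×1.07×10^11×4.600×10^-5/2.512×10^5)
L = 19.9 m

L_max ≈ 19.9 m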